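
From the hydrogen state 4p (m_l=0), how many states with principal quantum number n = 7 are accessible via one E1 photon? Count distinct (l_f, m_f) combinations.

E1 requires Δl = ±1, so l_f ∈ {0, 2}; with 0 ≤ l_f ≤ n_f−1 = 6, the allowed l_f values are {0, 2}.
For l_f = 0: m_f ∈ {m_i−1, m_i, m_i+1} ∩ [−0, 0] = {0} → 1 state.
For l_f = 2: m_f ∈ {m_i−1, m_i, m_i+1} ∩ [−2, 2] = {-1, 0, 1} → 3 states.
Total: 4.

4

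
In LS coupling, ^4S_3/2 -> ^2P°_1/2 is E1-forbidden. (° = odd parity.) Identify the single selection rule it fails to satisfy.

Parity must change: even → odd — satisfied.
ΔL = 0, ±1 (not L=0↔0): L: 0 → 1, ΔL = +1 — satisfied.
ΔS = 0: S: 3/2 → 1/2 — violated.
ΔJ = 0, ±1 (not J=0↔0): J: 3/2 → 1/2, ΔJ = -1 — satisfied.

the ΔS = 0 rule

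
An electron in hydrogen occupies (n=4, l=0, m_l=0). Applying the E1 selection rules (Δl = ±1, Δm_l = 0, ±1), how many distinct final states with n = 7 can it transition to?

3

E1 requires Δl = ±1, so l_f ∈ {-1, 1}; with 0 ≤ l_f ≤ n_f−1 = 6, the allowed l_f values are {1}.
For l_f = 1: m_f ∈ {m_i−1, m_i, m_i+1} ∩ [−1, 1] = {-1, 0, 1} → 3 states.
Total: 3.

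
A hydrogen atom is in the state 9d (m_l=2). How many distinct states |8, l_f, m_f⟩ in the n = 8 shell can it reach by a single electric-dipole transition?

4

E1 requires Δl = ±1, so l_f ∈ {1, 3}; with 0 ≤ l_f ≤ n_f−1 = 7, the allowed l_f values are {1, 3}.
For l_f = 1: m_f ∈ {m_i−1, m_i, m_i+1} ∩ [−1, 1] = {1} → 1 state.
For l_f = 3: m_f ∈ {m_i−1, m_i, m_i+1} ∩ [−3, 3] = {1, 2, 3} → 3 states.
Total: 4.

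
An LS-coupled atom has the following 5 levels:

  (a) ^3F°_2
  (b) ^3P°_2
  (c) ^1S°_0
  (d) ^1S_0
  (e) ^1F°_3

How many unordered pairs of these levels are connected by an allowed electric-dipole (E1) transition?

(a)–(b): forbidden (parity, ΔL).
(a)–(c): forbidden (parity, ΔS, ΔL, ΔJ).
(a)–(d): forbidden (ΔS, ΔL, ΔJ).
(a)–(e): forbidden (parity, ΔS).
(b)–(c): forbidden (parity, ΔS, ΔJ).
(b)–(d): forbidden (ΔS, ΔJ).
(b)–(e): forbidden (parity, ΔS, ΔL).
(c)–(d): forbidden (ΔL, ΔJ).
(c)–(e): forbidden (parity, ΔL, ΔJ).
(d)–(e): forbidden (ΔL, ΔJ).
Allowed pairs: 0 of 10.

0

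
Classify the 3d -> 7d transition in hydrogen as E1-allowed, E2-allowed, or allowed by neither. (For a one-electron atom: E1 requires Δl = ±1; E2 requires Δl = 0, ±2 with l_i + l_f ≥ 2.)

Δl = 2 − 2 = +0; l_i + l_f = 4.
E1 (Δl = ±1): not satisfied.
E2 (Δl = 0,±2, l_i+l_f ≥ 2): satisfied.

E2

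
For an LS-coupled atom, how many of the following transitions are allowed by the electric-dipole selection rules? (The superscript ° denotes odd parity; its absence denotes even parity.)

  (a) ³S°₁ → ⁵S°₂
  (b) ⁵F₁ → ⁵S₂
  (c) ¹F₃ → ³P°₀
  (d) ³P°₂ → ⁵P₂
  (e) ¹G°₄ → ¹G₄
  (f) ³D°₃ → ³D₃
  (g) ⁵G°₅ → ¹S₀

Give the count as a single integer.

2

(a) forbidden (parity, ΔS, ΔL fail)
(b) forbidden (parity, ΔL fail)
(c) forbidden (ΔS, ΔL, ΔJ fail)
(d) forbidden (ΔS fails)
(e) allowed
(f) allowed
(g) forbidden (ΔS, ΔL, ΔJ fail)
Total allowed: 2 of 7.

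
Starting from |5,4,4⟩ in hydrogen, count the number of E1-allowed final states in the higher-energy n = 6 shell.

E1 requires Δl = ±1, so l_f ∈ {3, 5}; with 0 ≤ l_f ≤ n_f−1 = 5, the allowed l_f values are {3, 5}.
For l_f = 3: m_f ∈ {m_i−1, m_i, m_i+1} ∩ [−3, 3] = {3} → 1 state.
For l_f = 5: m_f ∈ {m_i−1, m_i, m_i+1} ∩ [−5, 5] = {3, 4, 5} → 3 states.
Total: 4.

4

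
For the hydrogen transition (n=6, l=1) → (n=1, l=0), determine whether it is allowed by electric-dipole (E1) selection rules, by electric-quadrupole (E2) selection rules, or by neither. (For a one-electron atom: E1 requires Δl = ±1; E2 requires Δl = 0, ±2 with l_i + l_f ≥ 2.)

E1

Δl = 0 − 1 = -1; l_i + l_f = 1.
E1 (Δl = ±1): satisfied.
E2 (Δl = 0,±2, l_i+l_f ≥ 2): not satisfied.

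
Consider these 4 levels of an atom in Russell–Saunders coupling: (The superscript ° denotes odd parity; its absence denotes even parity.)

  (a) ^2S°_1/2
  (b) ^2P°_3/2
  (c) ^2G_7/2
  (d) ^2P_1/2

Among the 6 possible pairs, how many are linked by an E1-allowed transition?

2

(a)–(b): forbidden (parity).
(a)–(c): forbidden (ΔL, ΔJ).
(a)–(d): allowed.
(b)–(c): forbidden (ΔL, ΔJ).
(b)–(d): allowed.
(c)–(d): forbidden (parity, ΔL, ΔJ).
Allowed pairs: 2 of 6.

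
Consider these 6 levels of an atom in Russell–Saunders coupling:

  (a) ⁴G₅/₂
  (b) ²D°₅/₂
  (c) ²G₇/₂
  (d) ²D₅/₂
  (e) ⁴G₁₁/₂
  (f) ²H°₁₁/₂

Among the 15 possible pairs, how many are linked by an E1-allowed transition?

(a)–(b): forbidden (ΔS, ΔL).
(a)–(c): forbidden (parity, ΔS).
(a)–(d): forbidden (parity, ΔS, ΔL).
(a)–(e): forbidden (parity, ΔJ).
(a)–(f): forbidden (ΔS, ΔJ).
(b)–(c): forbidden (ΔL).
(b)–(d): allowed.
(b)–(e): forbidden (ΔS, ΔL, ΔJ).
(b)–(f): forbidden (parity, ΔL, ΔJ).
(c)–(d): forbidden (parity, ΔL).
(c)–(e): forbidden (parity, ΔS, ΔJ).
(c)–(f): forbidden (ΔJ).
(d)–(e): forbidden (parity, ΔS, ΔL, ΔJ).
(d)–(f): forbidden (ΔL, ΔJ).
(e)–(f): forbidden (ΔS).
Allowed pairs: 1 of 15.

1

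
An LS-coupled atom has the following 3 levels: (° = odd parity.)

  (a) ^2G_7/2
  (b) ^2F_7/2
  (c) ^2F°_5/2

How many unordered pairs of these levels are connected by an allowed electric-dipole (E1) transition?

(a)–(b): forbidden (parity).
(a)–(c): allowed.
(b)–(c): allowed.
Allowed pairs: 2 of 3.

2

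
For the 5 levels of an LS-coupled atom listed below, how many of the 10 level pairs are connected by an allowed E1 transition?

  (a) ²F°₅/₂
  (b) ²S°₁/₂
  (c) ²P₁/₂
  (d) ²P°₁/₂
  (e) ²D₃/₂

4

(a)–(b): forbidden (parity, ΔL, ΔJ).
(a)–(c): forbidden (ΔL, ΔJ).
(a)–(d): forbidden (parity, ΔL, ΔJ).
(a)–(e): allowed.
(b)–(c): allowed.
(b)–(d): forbidden (parity).
(b)–(e): forbidden (ΔL).
(c)–(d): allowed.
(c)–(e): forbidden (parity).
(d)–(e): allowed.
Allowed pairs: 4 of 10.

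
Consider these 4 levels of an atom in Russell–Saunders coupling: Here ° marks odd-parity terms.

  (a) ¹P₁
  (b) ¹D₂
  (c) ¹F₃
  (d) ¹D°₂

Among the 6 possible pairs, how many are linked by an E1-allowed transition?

(a)–(b): forbidden (parity).
(a)–(c): forbidden (parity, ΔL, ΔJ).
(a)–(d): allowed.
(b)–(c): forbidden (parity).
(b)–(d): allowed.
(c)–(d): allowed.
Allowed pairs: 3 of 6.

3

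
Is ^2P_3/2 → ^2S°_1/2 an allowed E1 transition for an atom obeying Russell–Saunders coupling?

Initial level: S=1/2, L=1, J=3/2, parity even. Final level: S=1/2, L=0, J=1/2, parity odd.
Parity must change: even → odd — passes.
ΔS = 0: S: 1/2 → 1/2 — passes.
ΔL = 0, ±1 (not L=0↔0): L: 1 → 0, ΔL = -1 — passes.
ΔJ = 0, ±1 (not J=0↔0): J: 3/2 → 1/2, ΔJ = -1 — passes.
All four E1 rules are satisfied.

allowed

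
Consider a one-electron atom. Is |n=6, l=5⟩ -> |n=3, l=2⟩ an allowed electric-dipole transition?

l: 5 → 2 (Δl = -3). Δl = ±1 violated.
The transition is electric-dipole forbidden.

forbidden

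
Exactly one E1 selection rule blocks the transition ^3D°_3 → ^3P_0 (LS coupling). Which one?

Reading off the term symbols: S 1→1, L 2→1, J 3→0, parity odd→even.
Parity must change: odd → even — ✓.
ΔS = 0: S: 1 → 1 — ✓.
ΔJ = 0, ±1 (not J=0↔0): J: 3 → 0, ΔJ = -3 — ✗.
ΔL = 0, ±1 (not L=0↔0): L: 2 → 1, ΔL = -1 — ✓.

the ΔJ = 0, ±1 rule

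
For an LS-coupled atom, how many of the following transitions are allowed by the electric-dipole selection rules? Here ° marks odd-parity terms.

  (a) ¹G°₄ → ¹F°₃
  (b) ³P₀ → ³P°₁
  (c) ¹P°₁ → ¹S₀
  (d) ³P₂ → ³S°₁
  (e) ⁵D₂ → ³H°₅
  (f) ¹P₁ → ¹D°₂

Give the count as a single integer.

(a) forbidden (parity fails)
(b) allowed
(c) allowed
(d) allowed
(e) forbidden (ΔS, ΔL, ΔJ fail)
(f) allowed
Total allowed: 4 of 6.

4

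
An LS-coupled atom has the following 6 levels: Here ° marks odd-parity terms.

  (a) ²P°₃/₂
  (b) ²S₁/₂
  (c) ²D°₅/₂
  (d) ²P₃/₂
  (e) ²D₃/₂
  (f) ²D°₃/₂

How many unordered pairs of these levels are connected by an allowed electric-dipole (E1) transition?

(a)–(b): allowed.
(a)–(c): forbidden (parity).
(a)–(d): allowed.
(a)–(e): allowed.
(a)–(f): forbidden (parity).
(b)–(c): forbidden (ΔL, ΔJ).
(b)–(d): forbidden (parity).
(b)–(e): forbidden (parity, ΔL).
(b)–(f): forbidden (ΔL).
(c)–(d): allowed.
(c)–(e): allowed.
(c)–(f): forbidden (parity).
(d)–(e): forbidden (parity).
(d)–(f): allowed.
(e)–(f): allowed.
Allowed pairs: 7 of 15.

7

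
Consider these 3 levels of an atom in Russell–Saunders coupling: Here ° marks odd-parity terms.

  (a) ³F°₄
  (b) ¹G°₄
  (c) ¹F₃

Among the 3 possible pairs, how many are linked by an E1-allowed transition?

(a)–(b): forbidden (parity, ΔS).
(a)–(c): forbidden (ΔS).
(b)–(c): allowed.
Allowed pairs: 1 of 3.

1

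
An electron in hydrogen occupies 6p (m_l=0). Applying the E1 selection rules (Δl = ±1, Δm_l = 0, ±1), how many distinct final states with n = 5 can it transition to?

E1 requires Δl = ±1, so l_f ∈ {0, 2}; with 0 ≤ l_f ≤ n_f−1 = 4, the allowed l_f values are {0, 2}.
For l_f = 0: m_f ∈ {m_i−1, m_i, m_i+1} ∩ [−0, 0] = {0} → 1 state.
For l_f = 2: m_f ∈ {m_i−1, m_i, m_i+1} ∩ [−2, 2] = {-1, 0, 1} → 3 states.
Total: 4.

4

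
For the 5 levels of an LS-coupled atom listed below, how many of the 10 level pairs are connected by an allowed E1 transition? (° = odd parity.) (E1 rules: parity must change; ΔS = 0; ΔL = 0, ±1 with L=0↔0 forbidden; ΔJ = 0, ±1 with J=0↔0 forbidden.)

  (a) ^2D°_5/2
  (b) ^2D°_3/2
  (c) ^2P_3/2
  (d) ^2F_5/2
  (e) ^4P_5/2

4

(a)–(b): forbidden (parity).
(a)–(c): allowed.
(a)–(d): allowed.
(a)–(e): forbidden (ΔS).
(b)–(c): allowed.
(b)–(d): allowed.
(b)–(e): forbidden (ΔS).
(c)–(d): forbidden (parity, ΔL).
(c)–(e): forbidden (parity, ΔS).
(d)–(e): forbidden (parity, ΔS, ΔL).
Allowed pairs: 4 of 10.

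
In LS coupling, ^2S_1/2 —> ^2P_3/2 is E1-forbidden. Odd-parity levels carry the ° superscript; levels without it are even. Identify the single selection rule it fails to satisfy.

Reading off the term symbols: S 1/2→1/2, L 0→1, J 1/2→3/2, parity even→even.
ΔJ = 0, ±1 (not J=0↔0): J: 1/2 → 3/2, ΔJ = +1 — ok.
Parity must change: even → even — fails.
ΔS = 0: S: 1/2 → 1/2 — ok.
ΔL = 0, ±1 (not L=0↔0): L: 0 → 1, ΔL = +1 — ok.

parity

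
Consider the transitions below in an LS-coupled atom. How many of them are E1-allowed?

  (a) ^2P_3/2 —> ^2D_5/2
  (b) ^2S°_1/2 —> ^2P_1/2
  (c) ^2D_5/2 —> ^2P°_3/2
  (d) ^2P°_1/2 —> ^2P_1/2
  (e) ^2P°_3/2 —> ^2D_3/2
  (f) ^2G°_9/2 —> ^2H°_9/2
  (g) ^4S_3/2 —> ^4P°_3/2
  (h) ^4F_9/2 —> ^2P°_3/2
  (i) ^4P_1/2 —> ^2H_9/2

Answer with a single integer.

5

(a) forbidden (parity fails)
(b) allowed
(c) allowed
(d) allowed
(e) allowed
(f) forbidden (parity fails)
(g) allowed
(h) forbidden (ΔS, ΔL, ΔJ fail)
(i) forbidden (parity, ΔS, ΔL, ΔJ fail)
Total allowed: 5 of 9.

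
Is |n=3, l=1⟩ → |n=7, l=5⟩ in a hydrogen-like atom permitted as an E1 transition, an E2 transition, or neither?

Δl = 5 − 1 = +4; l_i + l_f = 6.
E1 (Δl = ±1): not satisfied.
E2 (Δl = 0,±2, l_i+l_f ≥ 2): not satisfied.

neither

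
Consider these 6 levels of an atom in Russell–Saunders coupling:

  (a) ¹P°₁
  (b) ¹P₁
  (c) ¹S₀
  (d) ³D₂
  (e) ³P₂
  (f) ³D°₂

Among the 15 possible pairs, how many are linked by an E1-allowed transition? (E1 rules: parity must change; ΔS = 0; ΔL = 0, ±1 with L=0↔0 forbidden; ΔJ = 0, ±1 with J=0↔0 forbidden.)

4

(a)–(b): allowed.
(a)–(c): allowed.
(a)–(d): forbidden (ΔS).
(a)–(e): forbidden (ΔS).
(a)–(f): forbidden (parity, ΔS).
(b)–(c): forbidden (parity).
(b)–(d): forbidden (parity, ΔS).
(b)–(e): forbidden (parity, ΔS).
(b)–(f): forbidden (ΔS).
(c)–(d): forbidden (parity, ΔS, ΔL, ΔJ).
(c)–(e): forbidden (parity, ΔS, ΔJ).
(c)–(f): forbidden (ΔS, ΔL, ΔJ).
(d)–(e): forbidden (parity).
(d)–(f): allowed.
(e)–(f): allowed.
Allowed pairs: 4 of 15.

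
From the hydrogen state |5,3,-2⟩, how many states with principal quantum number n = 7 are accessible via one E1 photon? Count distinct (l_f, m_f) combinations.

E1 requires Δl = ±1, so l_f ∈ {2, 4}; with 0 ≤ l_f ≤ n_f−1 = 6, the allowed l_f values are {2, 4}.
For l_f = 2: m_f ∈ {m_i−1, m_i, m_i+1} ∩ [−2, 2] = {-2, -1} → 2 states.
For l_f = 4: m_f ∈ {m_i−1, m_i, m_i+1} ∩ [−4, 4] = {-3, -2, -1} → 3 states.
Total: 5.

5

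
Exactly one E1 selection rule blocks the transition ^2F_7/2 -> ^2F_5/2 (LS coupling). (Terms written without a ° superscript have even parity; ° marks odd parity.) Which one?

Initial level: S=1/2, L=3, J=7/2, parity even. Final level: S=1/2, L=3, J=5/2, parity even.
Parity must change: even → even — fails.
ΔS = 0: S: 1/2 → 1/2 — passes.
ΔL = 0, ±1 (not L=0↔0): L: 3 → 3, ΔL = +0 — passes.
ΔJ = 0, ±1 (not J=0↔0): J: 7/2 → 5/2, ΔJ = -1 — passes.

parity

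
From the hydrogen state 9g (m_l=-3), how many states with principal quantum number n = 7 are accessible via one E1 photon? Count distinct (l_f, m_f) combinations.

E1 requires Δl = ±1, so l_f ∈ {3, 5}; with 0 ≤ l_f ≤ n_f−1 = 6, the allowed l_f values are {3, 5}.
For l_f = 3: m_f ∈ {m_i−1, m_i, m_i+1} ∩ [−3, 3] = {-3, -2} → 2 states.
For l_f = 5: m_f ∈ {m_i−1, m_i, m_i+1} ∩ [−5, 5] = {-4, -3, -2} → 3 states.
Total: 5.

5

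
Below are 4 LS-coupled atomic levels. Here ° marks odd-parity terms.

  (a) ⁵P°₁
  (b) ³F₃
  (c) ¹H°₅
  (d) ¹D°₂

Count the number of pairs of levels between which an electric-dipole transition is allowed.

0

(a)–(b): forbidden (ΔS, ΔL, ΔJ).
(a)–(c): forbidden (parity, ΔS, ΔL, ΔJ).
(a)–(d): forbidden (parity, ΔS).
(b)–(c): forbidden (ΔS, ΔL, ΔJ).
(b)–(d): forbidden (ΔS).
(c)–(d): forbidden (parity, ΔL, ΔJ).
Allowed pairs: 0 of 6.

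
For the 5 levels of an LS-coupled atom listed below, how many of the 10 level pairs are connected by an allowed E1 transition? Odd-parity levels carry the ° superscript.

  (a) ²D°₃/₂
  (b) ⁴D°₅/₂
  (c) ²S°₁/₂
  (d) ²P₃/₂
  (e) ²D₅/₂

3

(a)–(b): forbidden (parity, ΔS).
(a)–(c): forbidden (parity, ΔL).
(a)–(d): allowed.
(a)–(e): allowed.
(b)–(c): forbidden (parity, ΔS, ΔL, ΔJ).
(b)–(d): forbidden (ΔS).
(b)–(e): forbidden (ΔS).
(c)–(d): allowed.
(c)–(e): forbidden (ΔL, ΔJ).
(d)–(e): forbidden (parity).
Allowed pairs: 3 of 10.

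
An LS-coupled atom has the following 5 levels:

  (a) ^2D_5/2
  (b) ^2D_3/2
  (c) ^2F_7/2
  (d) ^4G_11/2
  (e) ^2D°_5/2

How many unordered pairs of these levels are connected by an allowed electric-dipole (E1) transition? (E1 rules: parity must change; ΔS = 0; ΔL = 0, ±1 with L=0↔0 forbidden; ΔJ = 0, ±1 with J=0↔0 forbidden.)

3

(a)–(b): forbidden (parity).
(a)–(c): forbidden (parity).
(a)–(d): forbidden (parity, ΔS, ΔL, ΔJ).
(a)–(e): allowed.
(b)–(c): forbidden (parity, ΔJ).
(b)–(d): forbidden (parity, ΔS, ΔL, ΔJ).
(b)–(e): allowed.
(c)–(d): forbidden (parity, ΔS, ΔJ).
(c)–(e): allowed.
(d)–(e): forbidden (ΔS, ΔL, ΔJ).
Allowed pairs: 3 of 10.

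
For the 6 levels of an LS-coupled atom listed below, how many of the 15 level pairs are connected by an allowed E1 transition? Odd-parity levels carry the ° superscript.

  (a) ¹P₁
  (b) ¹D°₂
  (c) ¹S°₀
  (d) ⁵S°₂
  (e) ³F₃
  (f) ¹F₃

3

(a)–(b): allowed.
(a)–(c): allowed.
(a)–(d): forbidden (ΔS).
(a)–(e): forbidden (parity, ΔS, ΔL, ΔJ).
(a)–(f): forbidden (parity, ΔL, ΔJ).
(b)–(c): forbidden (parity, ΔL, ΔJ).
(b)–(d): forbidden (parity, ΔS, ΔL).
(b)–(e): forbidden (ΔS).
(b)–(f): allowed.
(c)–(d): forbidden (parity, ΔS, ΔL, ΔJ).
(c)–(e): forbidden (ΔS, ΔL, ΔJ).
(c)–(f): forbidden (ΔL, ΔJ).
(d)–(e): forbidden (ΔS, ΔL).
(d)–(f): forbidden (ΔS, ΔL).
(e)–(f): forbidden (parity, ΔS).
Allowed pairs: 3 of 15.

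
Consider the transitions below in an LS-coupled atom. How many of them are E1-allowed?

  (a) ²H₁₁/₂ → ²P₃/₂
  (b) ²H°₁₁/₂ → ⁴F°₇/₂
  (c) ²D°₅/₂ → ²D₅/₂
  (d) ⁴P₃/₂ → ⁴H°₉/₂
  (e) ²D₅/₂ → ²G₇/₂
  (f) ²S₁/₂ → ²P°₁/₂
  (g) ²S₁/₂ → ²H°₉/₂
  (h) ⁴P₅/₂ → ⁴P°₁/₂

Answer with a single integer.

(a) forbidden (parity, ΔL, ΔJ fail)
(b) forbidden (parity, ΔS, ΔL, ΔJ fail)
(c) allowed
(d) forbidden (ΔL, ΔJ fail)
(e) forbidden (parity, ΔL fail)
(f) allowed
(g) forbidden (ΔL, ΔJ fail)
(h) forbidden (ΔJ fails)
Total allowed: 2 of 8.

2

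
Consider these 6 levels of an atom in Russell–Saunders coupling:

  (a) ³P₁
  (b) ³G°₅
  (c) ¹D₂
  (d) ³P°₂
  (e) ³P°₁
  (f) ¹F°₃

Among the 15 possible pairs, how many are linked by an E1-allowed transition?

3

(a)–(b): forbidden (ΔL, ΔJ).
(a)–(c): forbidden (parity, ΔS).
(a)–(d): allowed.
(a)–(e): allowed.
(a)–(f): forbidden (ΔS, ΔL, ΔJ).
(b)–(c): forbidden (ΔS, ΔL, ΔJ).
(b)–(d): forbidden (parity, ΔL, ΔJ).
(b)–(e): forbidden (parity, ΔL, ΔJ).
(b)–(f): forbidden (parity, ΔS, ΔJ).
(c)–(d): forbidden (ΔS).
(c)–(e): forbidden (ΔS).
(c)–(f): allowed.
(d)–(e): forbidden (parity).
(d)–(f): forbidden (parity, ΔS, ΔL).
(e)–(f): forbidden (parity, ΔS, ΔL, ΔJ).
Allowed pairs: 3 of 15.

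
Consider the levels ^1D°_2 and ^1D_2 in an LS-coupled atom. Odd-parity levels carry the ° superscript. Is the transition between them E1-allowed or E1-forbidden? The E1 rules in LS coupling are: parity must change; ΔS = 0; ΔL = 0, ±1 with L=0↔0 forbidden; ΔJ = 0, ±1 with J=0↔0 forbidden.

allowed

Parity must change: odd → even — ✓.
ΔS = 0: S: 0 → 0 — ✓.
ΔL = 0, ±1 (not L=0↔0): L: 2 → 2, ΔL = +0 — ✓.
ΔJ = 0, ±1 (not J=0↔0): J: 2 → 2, ΔJ = +0 — ✓.
All four E1 rules are satisfied.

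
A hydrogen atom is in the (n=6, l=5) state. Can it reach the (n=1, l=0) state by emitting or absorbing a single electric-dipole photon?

forbidden

Initial l = 5, final l = 0, so Δl = -5. E1 requires Δl = ±1: violated.
The transition is electric-dipole forbidden.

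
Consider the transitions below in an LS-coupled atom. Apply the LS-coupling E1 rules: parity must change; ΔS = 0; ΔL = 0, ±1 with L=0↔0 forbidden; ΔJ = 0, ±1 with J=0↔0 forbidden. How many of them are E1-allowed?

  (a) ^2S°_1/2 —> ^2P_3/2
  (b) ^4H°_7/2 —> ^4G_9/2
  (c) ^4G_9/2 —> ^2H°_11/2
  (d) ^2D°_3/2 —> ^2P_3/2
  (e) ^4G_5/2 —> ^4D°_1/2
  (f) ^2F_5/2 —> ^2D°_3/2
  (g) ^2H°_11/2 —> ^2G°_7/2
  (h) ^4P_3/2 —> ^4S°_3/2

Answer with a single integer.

5

(a) allowed
(b) allowed
(c) forbidden (ΔS fails)
(d) allowed
(e) forbidden (ΔL, ΔJ fail)
(f) allowed
(g) forbidden (parity, ΔJ fail)
(h) allowed
Total allowed: 5 of 8.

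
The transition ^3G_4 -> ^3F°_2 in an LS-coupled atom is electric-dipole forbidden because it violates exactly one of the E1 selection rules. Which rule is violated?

the ΔJ = 0, ±1 rule

Parity must change: even → odd — satisfied.
ΔS = 0: S: 1 → 1 — satisfied.
ΔL = 0, ±1 (not L=0↔0): L: 4 → 3, ΔL = -1 — satisfied.
ΔJ = 0, ±1 (not J=0↔0): J: 4 → 2, ΔJ = -2 — violated.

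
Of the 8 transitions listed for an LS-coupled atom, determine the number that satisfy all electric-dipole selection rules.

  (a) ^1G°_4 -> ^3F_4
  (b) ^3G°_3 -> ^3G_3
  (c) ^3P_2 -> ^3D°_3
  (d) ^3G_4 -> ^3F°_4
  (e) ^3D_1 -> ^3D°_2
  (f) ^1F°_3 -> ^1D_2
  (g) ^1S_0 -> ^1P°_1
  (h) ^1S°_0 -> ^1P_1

(a) forbidden (ΔS fails)
(b) allowed
(c) allowed
(d) allowed
(e) allowed
(f) allowed
(g) allowed
(h) allowed
Total allowed: 7 of 8.

7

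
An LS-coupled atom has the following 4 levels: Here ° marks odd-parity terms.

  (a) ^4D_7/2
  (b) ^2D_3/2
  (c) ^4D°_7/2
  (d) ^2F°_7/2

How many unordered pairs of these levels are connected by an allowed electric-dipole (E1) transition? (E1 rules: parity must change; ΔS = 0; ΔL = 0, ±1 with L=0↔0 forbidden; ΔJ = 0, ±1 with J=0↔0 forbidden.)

(a)–(b): forbidden (parity, ΔS, ΔJ).
(a)–(c): allowed.
(a)–(d): forbidden (ΔS).
(b)–(c): forbidden (ΔS, ΔJ).
(b)–(d): forbidden (ΔJ).
(c)–(d): forbidden (parity, ΔS).
Allowed pairs: 1 of 6.

1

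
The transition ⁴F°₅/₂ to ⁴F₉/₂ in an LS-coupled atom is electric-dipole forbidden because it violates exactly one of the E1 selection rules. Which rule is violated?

Parity must change: odd → even — ✓.
ΔS = 0: S: 3/2 → 3/2 — ✓.
ΔL = 0, ±1 (not L=0↔0): L: 3 → 3, ΔL = +0 — ✓.
ΔJ = 0, ±1 (not J=0↔0): J: 5/2 → 9/2, ΔJ = +2 — ✗.

the ΔJ = 0, ±1 rule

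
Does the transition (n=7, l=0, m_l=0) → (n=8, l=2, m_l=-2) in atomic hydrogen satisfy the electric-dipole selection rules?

forbidden

Δl = 2 − 0 = +2; the E1 rule Δl = ±1 is violated.
Δm_l = -2 − (0) = -2. E1 requires Δm_l = 0, ±1: violated.
The transition is electric-dipole forbidden.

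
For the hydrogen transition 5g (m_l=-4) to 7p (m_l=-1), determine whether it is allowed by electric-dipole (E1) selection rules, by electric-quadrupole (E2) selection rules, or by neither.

Δl = 1 − 4 = -3; l_i + l_f = 5.
Δm_l = +3.
E1 (Δl = ±1, |Δm_l| ≤ 1): not satisfied.
E2 (Δl = 0,±2, l_i+l_f ≥ 2, |Δm_l| ≤ 2): not satisfied.

neither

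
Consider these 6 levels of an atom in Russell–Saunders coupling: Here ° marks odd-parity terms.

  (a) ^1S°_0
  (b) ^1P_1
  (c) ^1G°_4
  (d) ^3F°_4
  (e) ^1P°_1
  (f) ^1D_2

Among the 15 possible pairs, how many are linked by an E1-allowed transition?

3

(a)–(b): allowed.
(a)–(c): forbidden (parity, ΔL, ΔJ).
(a)–(d): forbidden (parity, ΔS, ΔL, ΔJ).
(a)–(e): forbidden (parity).
(a)–(f): forbidden (ΔL, ΔJ).
(b)–(c): forbidden (ΔL, ΔJ).
(b)–(d): forbidden (ΔS, ΔL, ΔJ).
(b)–(e): allowed.
(b)–(f): forbidden (parity).
(c)–(d): forbidden (parity, ΔS).
(c)–(e): forbidden (parity, ΔL, ΔJ).
(c)–(f): forbidden (ΔL, ΔJ).
(d)–(e): forbidden (parity, ΔS, ΔL, ΔJ).
(d)–(f): forbidden (ΔS, ΔJ).
(e)–(f): allowed.
Allowed pairs: 3 of 15.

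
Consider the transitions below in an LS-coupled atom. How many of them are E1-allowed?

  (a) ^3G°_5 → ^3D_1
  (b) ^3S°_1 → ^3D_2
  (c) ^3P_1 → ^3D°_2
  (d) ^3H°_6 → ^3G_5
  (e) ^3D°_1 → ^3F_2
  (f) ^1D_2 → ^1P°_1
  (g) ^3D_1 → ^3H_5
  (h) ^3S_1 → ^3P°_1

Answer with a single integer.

(a) forbidden (ΔL, ΔJ fail)
(b) forbidden (ΔL fails)
(c) allowed
(d) allowed
(e) allowed
(f) allowed
(g) forbidden (parity, ΔL, ΔJ fail)
(h) allowed
Total allowed: 5 of 8.

5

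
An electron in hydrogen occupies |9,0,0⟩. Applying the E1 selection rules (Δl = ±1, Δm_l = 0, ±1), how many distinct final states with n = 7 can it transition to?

3

E1 requires Δl = ±1, so l_f ∈ {-1, 1}; with 0 ≤ l_f ≤ n_f−1 = 6, the allowed l_f values are {1}.
For l_f = 1: m_f ∈ {m_i−1, m_i, m_i+1} ∩ [−1, 1] = {-1, 0, 1} → 3 states.
Total: 3.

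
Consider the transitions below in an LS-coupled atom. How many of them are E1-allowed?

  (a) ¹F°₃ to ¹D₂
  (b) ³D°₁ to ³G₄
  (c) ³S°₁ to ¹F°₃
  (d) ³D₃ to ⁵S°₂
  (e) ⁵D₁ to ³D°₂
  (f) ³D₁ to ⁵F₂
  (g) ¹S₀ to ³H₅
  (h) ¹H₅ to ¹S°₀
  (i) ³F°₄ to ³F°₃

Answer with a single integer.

1

(a) allowed
(b) forbidden (ΔL, ΔJ fail)
(c) forbidden (parity, ΔS, ΔL, ΔJ fail)
(d) forbidden (ΔS, ΔL fail)
(e) forbidden (ΔS fails)
(f) forbidden (parity, ΔS fail)
(g) forbidden (parity, ΔS, ΔL, ΔJ fail)
(h) forbidden (ΔL, ΔJ fail)
(i) forbidden (parity fails)
Total allowed: 1 of 9.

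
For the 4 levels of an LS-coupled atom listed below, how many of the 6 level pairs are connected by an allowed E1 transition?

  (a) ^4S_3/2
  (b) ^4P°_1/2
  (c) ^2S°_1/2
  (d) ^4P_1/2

(a)–(b): allowed.
(a)–(c): forbidden (ΔS, ΔL).
(a)–(d): forbidden (parity).
(b)–(c): forbidden (parity, ΔS).
(b)–(d): allowed.
(c)–(d): forbidden (ΔS).
Allowed pairs: 2 of 6.

2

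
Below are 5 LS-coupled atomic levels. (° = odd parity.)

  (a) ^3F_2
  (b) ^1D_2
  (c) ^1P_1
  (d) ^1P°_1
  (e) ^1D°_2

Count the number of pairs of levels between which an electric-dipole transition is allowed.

(a)–(b): forbidden (parity, ΔS).
(a)–(c): forbidden (parity, ΔS, ΔL).
(a)–(d): forbidden (ΔS, ΔL).
(a)–(e): forbidden (ΔS).
(b)–(c): forbidden (parity).
(b)–(d): allowed.
(b)–(e): allowed.
(c)–(d): allowed.
(c)–(e): allowed.
(d)–(e): forbidden (parity).
Allowed pairs: 4 of 10.

4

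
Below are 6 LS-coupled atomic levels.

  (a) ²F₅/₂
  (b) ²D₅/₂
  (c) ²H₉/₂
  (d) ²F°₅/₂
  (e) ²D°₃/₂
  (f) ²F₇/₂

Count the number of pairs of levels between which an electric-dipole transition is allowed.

(a)–(b): forbidden (parity).
(a)–(c): forbidden (parity, ΔL, ΔJ).
(a)–(d): allowed.
(a)–(e): allowed.
(a)–(f): forbidden (parity).
(b)–(c): forbidden (parity, ΔL, ΔJ).
(b)–(d): allowed.
(b)–(e): allowed.
(b)–(f): forbidden (parity).
(c)–(d): forbidden (ΔL, ΔJ).
(c)–(e): forbidden (ΔL, ΔJ).
(c)–(f): forbidden (parity, ΔL).
(d)–(e): forbidden (parity).
(d)–(f): allowed.
(e)–(f): forbidden (ΔJ).
Allowed pairs: 5 of 15.

5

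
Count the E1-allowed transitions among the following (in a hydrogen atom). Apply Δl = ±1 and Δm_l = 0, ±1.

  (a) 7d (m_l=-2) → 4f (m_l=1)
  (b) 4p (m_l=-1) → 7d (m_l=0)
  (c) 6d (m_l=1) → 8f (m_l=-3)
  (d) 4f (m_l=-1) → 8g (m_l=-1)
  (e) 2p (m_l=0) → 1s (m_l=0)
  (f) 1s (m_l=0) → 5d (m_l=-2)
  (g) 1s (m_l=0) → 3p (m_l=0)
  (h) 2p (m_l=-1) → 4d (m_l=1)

4

(a) forbidden — Δm_l = +3 (E1 requires Δm_l = 0, ±1)
(b) allowed
(c) forbidden — Δm_l = -4 (E1 requires Δm_l = 0, ±1)
(d) allowed
(e) allowed
(f) forbidden — Δl = +2 (E1 requires Δl = ±1); Δm_l = -2 (E1 requires Δm_l = 0, ±1)
(g) allowed
(h) forbidden — Δm_l = +2 (E1 requires Δm_l = 0, ±1)
Total allowed: 4 of 8.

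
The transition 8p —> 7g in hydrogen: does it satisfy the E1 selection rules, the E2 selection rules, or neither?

neither

Δl = 4 − 1 = +3; l_i + l_f = 5.
E1 (Δl = ±1): not satisfied.
E2 (Δl = 0,±2, l_i+l_f ≥ 2): not satisfied.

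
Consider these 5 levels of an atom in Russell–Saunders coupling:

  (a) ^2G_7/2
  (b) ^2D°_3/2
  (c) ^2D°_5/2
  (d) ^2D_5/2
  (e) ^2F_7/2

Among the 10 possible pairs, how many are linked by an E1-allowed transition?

(a)–(b): forbidden (ΔL, ΔJ).
(a)–(c): forbidden (ΔL).
(a)–(d): forbidden (parity, ΔL).
(a)–(e): forbidden (parity).
(b)–(c): forbidden (parity).
(b)–(d): allowed.
(b)–(e): forbidden (ΔJ).
(c)–(d): allowed.
(c)–(e): allowed.
(d)–(e): forbidden (parity).
Allowed pairs: 3 of 10.

3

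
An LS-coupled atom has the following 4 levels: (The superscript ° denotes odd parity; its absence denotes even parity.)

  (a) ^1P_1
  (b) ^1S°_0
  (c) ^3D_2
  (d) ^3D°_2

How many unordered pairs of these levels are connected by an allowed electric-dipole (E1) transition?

(a)–(b): allowed.
(a)–(c): forbidden (parity, ΔS).
(a)–(d): forbidden (ΔS).
(b)–(c): forbidden (ΔS, ΔL, ΔJ).
(b)–(d): forbidden (parity, ΔS, ΔL, ΔJ).
(c)–(d): allowed.
Allowed pairs: 2 of 6.

2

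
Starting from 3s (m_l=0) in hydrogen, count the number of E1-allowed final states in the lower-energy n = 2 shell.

E1 requires Δl = ±1, so l_f ∈ {-1, 1}; with 0 ≤ l_f ≤ n_f−1 = 1, the allowed l_f values are {1}.
For l_f = 1: m_f ∈ {m_i−1, m_i, m_i+1} ∩ [−1, 1] = {-1, 0, 1} → 3 states.
Total: 3.

3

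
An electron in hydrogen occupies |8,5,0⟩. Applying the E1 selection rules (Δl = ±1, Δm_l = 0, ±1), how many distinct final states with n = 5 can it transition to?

3

E1 requires Δl = ±1, so l_f ∈ {4, 6}; with 0 ≤ l_f ≤ n_f−1 = 4, the allowed l_f values are {4}.
For l_f = 4: m_f ∈ {m_i−1, m_i, m_i+1} ∩ [−4, 4] = {-1, 0, 1} → 3 states.
Total: 3.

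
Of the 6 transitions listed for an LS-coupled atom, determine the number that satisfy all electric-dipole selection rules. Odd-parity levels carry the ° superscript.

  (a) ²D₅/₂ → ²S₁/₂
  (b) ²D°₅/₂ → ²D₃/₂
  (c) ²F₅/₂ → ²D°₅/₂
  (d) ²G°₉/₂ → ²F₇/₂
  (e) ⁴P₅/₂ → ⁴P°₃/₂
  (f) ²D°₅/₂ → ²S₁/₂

(a) forbidden (parity, ΔL, ΔJ fail)
(b) allowed
(c) allowed
(d) allowed
(e) allowed
(f) forbidden (ΔL, ΔJ fail)
Total allowed: 4 of 6.

4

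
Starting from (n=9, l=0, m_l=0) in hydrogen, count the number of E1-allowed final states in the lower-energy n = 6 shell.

3

E1 requires Δl = ±1, so l_f ∈ {-1, 1}; with 0 ≤ l_f ≤ n_f−1 = 5, the allowed l_f values are {1}.
For l_f = 1: m_f ∈ {m_i−1, m_i, m_i+1} ∩ [−1, 1] = {-1, 0, 1} → 3 states.
Total: 3.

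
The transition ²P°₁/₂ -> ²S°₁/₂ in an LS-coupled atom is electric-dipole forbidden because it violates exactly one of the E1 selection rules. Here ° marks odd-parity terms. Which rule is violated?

parity

Reading off the term symbols: S 1/2→1/2, L 1→0, J 1/2→1/2, parity odd→odd.
Parity must change: odd → odd — violated.
ΔS = 0: S: 1/2 → 1/2 — satisfied.
ΔL = 0, ±1 (not L=0↔0): L: 1 → 0, ΔL = -1 — satisfied.
ΔJ = 0, ±1 (not J=0↔0): J: 1/2 → 1/2, ΔJ = +0 — satisfied.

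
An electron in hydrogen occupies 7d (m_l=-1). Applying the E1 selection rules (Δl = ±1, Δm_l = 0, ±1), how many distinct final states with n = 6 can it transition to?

E1 requires Δl = ±1, so l_f ∈ {1, 3}; with 0 ≤ l_f ≤ n_f−1 = 5, the allowed l_f values are {1, 3}.
For l_f = 1: m_f ∈ {m_i−1, m_i, m_i+1} ∩ [−1, 1] = {-1, 0} → 2 states.
For l_f = 3: m_f ∈ {m_i−1, m_i, m_i+1} ∩ [−3, 3] = {-2, -1, 0} → 3 states.
Total: 5.

5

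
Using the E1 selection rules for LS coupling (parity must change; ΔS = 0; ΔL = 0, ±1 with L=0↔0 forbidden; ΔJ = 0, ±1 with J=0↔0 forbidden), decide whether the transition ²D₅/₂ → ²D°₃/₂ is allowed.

Parity must change: even → odd — satisfied.
ΔS = 0: S: 1/2 → 1/2 — satisfied.
ΔL = 0, ±1 (not L=0↔0): L: 2 → 2, ΔL = +0 — satisfied.
ΔJ = 0, ±1 (not J=0↔0): J: 5/2 → 3/2, ΔJ = -1 — satisfied.
All four E1 rules are satisfied.

allowed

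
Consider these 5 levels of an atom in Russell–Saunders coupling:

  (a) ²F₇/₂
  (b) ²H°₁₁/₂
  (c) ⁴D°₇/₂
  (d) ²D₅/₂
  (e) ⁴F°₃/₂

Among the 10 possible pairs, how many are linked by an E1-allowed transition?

0

(a)–(b): forbidden (ΔL, ΔJ).
(a)–(c): forbidden (ΔS).
(a)–(d): forbidden (parity).
(a)–(e): forbidden (ΔS, ΔJ).
(b)–(c): forbidden (parity, ΔS, ΔL, ΔJ).
(b)–(d): forbidden (ΔL, ΔJ).
(b)–(e): forbidden (parity, ΔS, ΔL, ΔJ).
(c)–(d): forbidden (ΔS).
(c)–(e): forbidden (parity, ΔJ).
(d)–(e): forbidden (ΔS).
Allowed pairs: 0 of 10.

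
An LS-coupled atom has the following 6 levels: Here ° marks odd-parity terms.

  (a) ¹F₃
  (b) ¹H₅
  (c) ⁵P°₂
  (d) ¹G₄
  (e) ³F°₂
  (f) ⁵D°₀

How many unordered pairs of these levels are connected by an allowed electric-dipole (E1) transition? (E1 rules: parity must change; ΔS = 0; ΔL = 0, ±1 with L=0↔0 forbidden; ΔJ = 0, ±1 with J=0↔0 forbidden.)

(a)–(b): forbidden (parity, ΔL, ΔJ).
(a)–(c): forbidden (ΔS, ΔL).
(a)–(d): forbidden (parity).
(a)–(e): forbidden (ΔS).
(a)–(f): forbidden (ΔS, ΔJ).
(b)–(c): forbidden (ΔS, ΔL, ΔJ).
(b)–(d): forbidden (parity).
(b)–(e): forbidden (ΔS, ΔL, ΔJ).
(b)–(f): forbidden (ΔS, ΔL, ΔJ).
(c)–(d): forbidden (ΔS, ΔL, ΔJ).
(c)–(e): forbidden (parity, ΔS, ΔL).
(c)–(f): forbidden (parity, ΔJ).
(d)–(e): forbidden (ΔS, ΔJ).
(d)–(f): forbidden (ΔS, ΔL, ΔJ).
(e)–(f): forbidden (parity, ΔS, ΔJ).
Allowed pairs: 0 of 15.

0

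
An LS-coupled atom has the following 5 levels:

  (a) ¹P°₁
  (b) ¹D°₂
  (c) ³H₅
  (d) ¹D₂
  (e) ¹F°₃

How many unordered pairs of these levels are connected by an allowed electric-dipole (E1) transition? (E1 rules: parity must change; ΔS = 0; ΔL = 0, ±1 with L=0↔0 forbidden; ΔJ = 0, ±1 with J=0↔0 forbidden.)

3

(a)–(b): forbidden (parity).
(a)–(c): forbidden (ΔS, ΔL, ΔJ).
(a)–(d): allowed.
(a)–(e): forbidden (parity, ΔL, ΔJ).
(b)–(c): forbidden (ΔS, ΔL, ΔJ).
(b)–(d): allowed.
(b)–(e): forbidden (parity).
(c)–(d): forbidden (parity, ΔS, ΔL, ΔJ).
(c)–(e): forbidden (ΔS, ΔL, ΔJ).
(d)–(e): allowed.
Allowed pairs: 3 of 10.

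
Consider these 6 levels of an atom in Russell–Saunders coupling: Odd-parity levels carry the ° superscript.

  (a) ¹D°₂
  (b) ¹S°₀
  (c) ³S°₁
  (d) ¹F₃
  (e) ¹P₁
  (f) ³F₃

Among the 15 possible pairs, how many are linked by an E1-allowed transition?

(a)–(b): forbidden (parity, ΔL, ΔJ).
(a)–(c): forbidden (parity, ΔS, ΔL).
(a)–(d): allowed.
(a)–(e): allowed.
(a)–(f): forbidden (ΔS).
(b)–(c): forbidden (parity, ΔS, ΔL).
(b)–(d): forbidden (ΔL, ΔJ).
(b)–(e): allowed.
(b)–(f): forbidden (ΔS, ΔL, ΔJ).
(c)–(d): forbidden (ΔS, ΔL, ΔJ).
(c)–(e): forbidden (ΔS).
(c)–(f): forbidden (ΔL, ΔJ).
(d)–(e): forbidden (parity, ΔL, ΔJ).
(d)–(f): forbidden (parity, ΔS).
(e)–(f): forbidden (parity, ΔS, ΔL, ΔJ).
Allowed pairs: 3 of 15.

3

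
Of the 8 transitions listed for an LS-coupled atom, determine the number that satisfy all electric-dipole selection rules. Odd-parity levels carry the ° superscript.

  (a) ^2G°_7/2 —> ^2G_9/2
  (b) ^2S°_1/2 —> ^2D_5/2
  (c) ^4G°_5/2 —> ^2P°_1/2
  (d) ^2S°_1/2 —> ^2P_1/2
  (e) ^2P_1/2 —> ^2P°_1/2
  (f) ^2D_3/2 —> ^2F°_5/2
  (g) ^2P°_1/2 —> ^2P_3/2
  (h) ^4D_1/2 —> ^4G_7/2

5

(a) allowed
(b) forbidden (ΔL, ΔJ fail)
(c) forbidden (parity, ΔS, ΔL, ΔJ fail)
(d) allowed
(e) allowed
(f) allowed
(g) allowed
(h) forbidden (parity, ΔL, ΔJ fail)
Total allowed: 5 of 8.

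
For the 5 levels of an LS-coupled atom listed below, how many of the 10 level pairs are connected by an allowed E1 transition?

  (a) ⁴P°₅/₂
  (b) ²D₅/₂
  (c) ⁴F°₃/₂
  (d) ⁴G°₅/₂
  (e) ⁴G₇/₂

(a)–(b): forbidden (ΔS).
(a)–(c): forbidden (parity, ΔL).
(a)–(d): forbidden (parity, ΔL).
(a)–(e): forbidden (ΔL).
(b)–(c): forbidden (ΔS).
(b)–(d): forbidden (ΔS, ΔL).
(b)–(e): forbidden (parity, ΔS, ΔL).
(c)–(d): forbidden (parity).
(c)–(e): forbidden (ΔJ).
(d)–(e): allowed.
Allowed pairs: 1 of 10.

1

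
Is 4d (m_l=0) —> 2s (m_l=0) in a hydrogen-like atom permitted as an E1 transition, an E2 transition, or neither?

Δl = 0 − 2 = -2; l_i + l_f = 2.
Δm_l = +0.
E1 (Δl = ±1, |Δm_l| ≤ 1): not satisfied.
E2 (Δl = 0,±2, l_i+l_f ≥ 2, |Δm_l| ≤ 2): satisfied.

E2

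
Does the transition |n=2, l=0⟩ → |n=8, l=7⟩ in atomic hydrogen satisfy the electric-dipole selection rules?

forbidden

Δl = 7 − 0 = +7; the E1 rule Δl = ±1 is violated.
The transition is electric-dipole forbidden.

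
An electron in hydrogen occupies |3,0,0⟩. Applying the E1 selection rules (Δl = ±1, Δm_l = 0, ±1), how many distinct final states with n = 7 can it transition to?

3

E1 requires Δl = ±1, so l_f ∈ {-1, 1}; with 0 ≤ l_f ≤ n_f−1 = 6, the allowed l_f values are {1}.
For l_f = 1: m_f ∈ {m_i−1, m_i, m_i+1} ∩ [−1, 1] = {-1, 0, 1} → 3 states.
Total: 3.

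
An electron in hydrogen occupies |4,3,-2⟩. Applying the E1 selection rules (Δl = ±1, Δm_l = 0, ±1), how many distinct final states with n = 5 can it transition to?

E1 requires Δl = ±1, so l_f ∈ {2, 4}; with 0 ≤ l_f ≤ n_f−1 = 4, the allowed l_f values are {2, 4}.
For l_f = 2: m_f ∈ {m_i−1, m_i, m_i+1} ∩ [−2, 2] = {-2, -1} → 2 states.
For l_f = 4: m_f ∈ {m_i−1, m_i, m_i+1} ∩ [−4, 4] = {-3, -2, -1} → 3 states.
Total: 5.

5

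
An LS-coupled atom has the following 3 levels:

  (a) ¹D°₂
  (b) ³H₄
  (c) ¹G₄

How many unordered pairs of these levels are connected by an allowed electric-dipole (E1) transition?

(a)–(b): forbidden (ΔS, ΔL, ΔJ).
(a)–(c): forbidden (ΔL, ΔJ).
(b)–(c): forbidden (parity, ΔS).
Allowed pairs: 0 of 3.

0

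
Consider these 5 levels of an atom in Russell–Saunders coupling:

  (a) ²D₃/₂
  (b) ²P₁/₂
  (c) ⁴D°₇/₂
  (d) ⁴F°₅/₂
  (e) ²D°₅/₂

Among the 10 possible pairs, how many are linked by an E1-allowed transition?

(a)–(b): forbidden (parity).
(a)–(c): forbidden (ΔS, ΔJ).
(a)–(d): forbidden (ΔS).
(a)–(e): allowed.
(b)–(c): forbidden (ΔS, ΔJ).
(b)–(d): forbidden (ΔS, ΔL, ΔJ).
(b)–(e): forbidden (ΔJ).
(c)–(d): forbidden (parity).
(c)–(e): forbidden (parity, ΔS).
(d)–(e): forbidden (parity, ΔS).
Allowed pairs: 1 of 10.

1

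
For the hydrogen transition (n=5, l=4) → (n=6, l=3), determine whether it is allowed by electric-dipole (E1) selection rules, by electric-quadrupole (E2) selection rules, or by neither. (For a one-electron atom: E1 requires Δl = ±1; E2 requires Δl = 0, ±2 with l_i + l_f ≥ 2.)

Δl = 3 − 4 = -1; l_i + l_f = 7.
E1 (Δl = ±1): satisfied.
E2 (Δl = 0,±2, l_i+l_f ≥ 2): not satisfied.

E1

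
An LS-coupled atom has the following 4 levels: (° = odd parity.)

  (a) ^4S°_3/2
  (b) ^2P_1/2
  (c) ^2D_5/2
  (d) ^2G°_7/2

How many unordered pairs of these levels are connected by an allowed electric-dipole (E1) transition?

(a)–(b): forbidden (ΔS).
(a)–(c): forbidden (ΔS, ΔL).
(a)–(d): forbidden (parity, ΔS, ΔL, ΔJ).
(b)–(c): forbidden (parity, ΔJ).
(b)–(d): forbidden (ΔL, ΔJ).
(c)–(d): forbidden (ΔL).
Allowed pairs: 0 of 6.

0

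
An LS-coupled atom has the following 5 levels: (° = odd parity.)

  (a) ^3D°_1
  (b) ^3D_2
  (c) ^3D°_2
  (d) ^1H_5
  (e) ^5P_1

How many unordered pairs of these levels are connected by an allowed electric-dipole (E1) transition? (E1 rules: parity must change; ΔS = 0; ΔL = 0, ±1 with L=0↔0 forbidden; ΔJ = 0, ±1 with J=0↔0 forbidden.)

(a)–(b): allowed.
(a)–(c): forbidden (parity).
(a)–(d): forbidden (ΔS, ΔL, ΔJ).
(a)–(e): forbidden (ΔS).
(b)–(c): allowed.
(b)–(d): forbidden (parity, ΔS, ΔL, ΔJ).
(b)–(e): forbidden (parity, ΔS).
(c)–(d): forbidden (ΔS, ΔL, ΔJ).
(c)–(e): forbidden (ΔS).
(d)–(e): forbidden (parity, ΔS, ΔL, ΔJ).
Allowed pairs: 2 of 10.

2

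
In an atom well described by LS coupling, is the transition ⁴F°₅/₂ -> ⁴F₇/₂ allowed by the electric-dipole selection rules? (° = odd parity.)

allowed

Reading off the term symbols: S 3/2→3/2, L 3→3, J 5/2→7/2, parity odd→even.
Parity must change: odd → even — ok.
ΔS = 0: S: 3/2 → 3/2 — ok.
ΔL = 0, ±1 (not L=0↔0): L: 3 → 3, ΔL = +0 — ok.
ΔJ = 0, ±1 (not J=0↔0): J: 5/2 → 7/2, ΔJ = +1 — ok.
All four E1 rules are satisfied.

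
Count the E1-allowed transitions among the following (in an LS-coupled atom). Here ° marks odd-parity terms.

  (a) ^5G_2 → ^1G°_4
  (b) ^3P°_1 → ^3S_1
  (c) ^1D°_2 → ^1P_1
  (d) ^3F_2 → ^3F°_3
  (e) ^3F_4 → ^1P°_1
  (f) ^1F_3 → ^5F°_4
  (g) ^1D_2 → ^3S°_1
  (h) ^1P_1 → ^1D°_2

(a) forbidden (ΔS, ΔJ fail)
(b) allowed
(c) allowed
(d) allowed
(e) forbidden (ΔS, ΔL, ΔJ fail)
(f) forbidden (ΔS fails)
(g) forbidden (ΔS, ΔL fail)
(h) allowed
Total allowed: 4 of 8.

4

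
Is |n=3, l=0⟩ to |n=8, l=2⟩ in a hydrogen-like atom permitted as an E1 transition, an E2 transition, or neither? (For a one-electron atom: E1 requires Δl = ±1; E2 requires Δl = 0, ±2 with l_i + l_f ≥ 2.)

Δl = 2 − 0 = +2; l_i + l_f = 2.
E1 (Δl = ±1): not satisfied.
E2 (Δl = 0,±2, l_i+l_f ≥ 2): satisfied.

E2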